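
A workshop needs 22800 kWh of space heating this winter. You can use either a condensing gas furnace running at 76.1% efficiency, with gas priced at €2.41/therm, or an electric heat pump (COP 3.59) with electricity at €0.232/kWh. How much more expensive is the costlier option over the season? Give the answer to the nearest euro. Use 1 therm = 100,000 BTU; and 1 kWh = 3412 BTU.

€990

Heat load = 22800 kWh × 3412 = 77,793,600 BTU
Gas: input = 77,793,600 / 0.761 = 102,225,493 BTU = 1,022 therm → 1,022 × €2.41 = €2,463.63
Heat pump: 77,793,600 BTU / 3412 = 22,800 kWh heat; / 3.59 = 6,351 kWh in → × €0.232 = €1,473.43
Difference = |€2,463.63 − €1,473.43| = €990.21 ≈ €990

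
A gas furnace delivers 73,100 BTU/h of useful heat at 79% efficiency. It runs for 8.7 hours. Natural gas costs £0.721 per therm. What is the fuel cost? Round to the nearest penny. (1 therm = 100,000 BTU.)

Heat delivered = 73,100 BTU/h × 8.7 h = 635,970 BTU
Gas input = 635,970 / 0.79 = 805,025 BTU
= 805,025 / 100,000 = 8.05 therm
Cost = 8.05 × £0.721/therm = £5.80

£5.80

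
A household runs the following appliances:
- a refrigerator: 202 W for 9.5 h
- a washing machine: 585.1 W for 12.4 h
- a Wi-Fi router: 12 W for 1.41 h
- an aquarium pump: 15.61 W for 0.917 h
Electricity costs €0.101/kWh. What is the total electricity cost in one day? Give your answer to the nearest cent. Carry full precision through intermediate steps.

€0.93

refrigerator: 202 W × 9.5 h = 1,919 Wh = 1.919 kWh
washing machine: 585.1 W × 12.4 h = 7,255 Wh = 7.255 kWh
Wi-Fi router: 12 W × 1.41 h = 17 Wh = 0.01692 kWh
aquarium pump: 15.61 W × 0.917 h = 14 Wh = 0.01431 kWh
Total energy = 1.919 + 7.255 + 0.01692 + 0.01431 = 9.205 kWh
Cost = 9.205 kWh × €0.101 = €0.93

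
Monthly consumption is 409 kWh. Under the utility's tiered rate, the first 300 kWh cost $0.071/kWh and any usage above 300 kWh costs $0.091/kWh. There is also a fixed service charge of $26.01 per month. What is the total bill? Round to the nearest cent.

$57.23

First 300 kWh × $0.071 = $21.30
Remaining 109 kWh × $0.091 = $9.92
Energy charge = $31.22; + service $26.01 = $57.23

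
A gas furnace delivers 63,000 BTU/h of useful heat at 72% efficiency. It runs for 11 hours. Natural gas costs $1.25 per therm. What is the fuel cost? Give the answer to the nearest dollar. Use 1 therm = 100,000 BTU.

Heat delivered = 63,000 BTU/h × 11 h = 693,000 BTU
Gas input = 693,000 / 0.72 = 962,500 BTU
= 962,500 / 100,000 = 9.625 therm
Cost = 9.625 × $1.25/therm = $12.03 ≈ $12

$12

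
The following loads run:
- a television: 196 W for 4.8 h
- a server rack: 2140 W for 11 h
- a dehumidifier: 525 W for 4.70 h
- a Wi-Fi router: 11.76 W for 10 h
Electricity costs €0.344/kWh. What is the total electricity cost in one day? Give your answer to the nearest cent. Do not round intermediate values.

€9.31

television: 196 W × 4.8 h = 941 Wh = 0.9408 kWh
server rack: 2140 W × 11 h = 23,540 Wh = 23.54 kWh
dehumidifier: 525 W × 4.70 h = 2,468 Wh = 2.467 kWh
Wi-Fi router: 11.76 W × 10 h = 118 Wh = 0.1176 kWh
Total energy = 0.9408 + 23.54 + 2.467 + 0.1176 = 27.07 kWh
Cost = 27.07 kWh × €0.344 = €9.31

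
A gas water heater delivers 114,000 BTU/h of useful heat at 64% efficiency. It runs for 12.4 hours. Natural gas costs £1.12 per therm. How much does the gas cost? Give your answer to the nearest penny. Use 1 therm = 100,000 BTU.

£24.74

Heat delivered = 114,000 BTU/h × 12.4 h = 1,413,600 BTU
Gas input = 1,413,600 / 0.64 = 2,208,750 BTU
= 2,208,750 / 100,000 = 22.09 therm
Cost = 22.09 × £1.12/therm = £24.74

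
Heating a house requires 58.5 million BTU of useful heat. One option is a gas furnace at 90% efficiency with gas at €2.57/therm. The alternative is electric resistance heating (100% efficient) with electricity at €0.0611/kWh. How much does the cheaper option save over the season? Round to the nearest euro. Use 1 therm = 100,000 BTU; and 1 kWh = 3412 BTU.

Heat load = 58.5 × 10⁶ BTU = 58,500,000 BTU
Gas: input = 58,500,000 / 0.90 = 65,000,000 BTU = 650 therm → 650 × €2.57 = €1,670.50
Electric: 58,500,000 BTU / 3412 = 17,150 kWh → × €0.0611 = €1,047.58
Difference = |€1,670.50 − €1,047.58| = €622.92 ≈ €623

€623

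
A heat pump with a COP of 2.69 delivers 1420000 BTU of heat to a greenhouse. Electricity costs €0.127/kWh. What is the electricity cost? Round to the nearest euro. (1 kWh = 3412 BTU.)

€20

Heat delivered = 1,420,000 BTU / 3412 = 416.2 kWh
Electrical input = 416.2 kWh / 2.69 = 154.7 kWh
Cost = 154.7 × €0.127/kWh = €19.65 ≈ €20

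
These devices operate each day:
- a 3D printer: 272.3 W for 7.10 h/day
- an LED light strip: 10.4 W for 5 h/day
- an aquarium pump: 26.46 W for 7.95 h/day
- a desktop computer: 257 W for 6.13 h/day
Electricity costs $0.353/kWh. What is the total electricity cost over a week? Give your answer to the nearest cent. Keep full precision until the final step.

$9.32

3D printer: 272.3 W × 7.10 h × 7 d = 13,533 Wh = 13.53 kWh
LED light strip: 10.4 W × 5 h × 7 d = 364 Wh = 0.364 kWh
aquarium pump: 26.46 W × 7.95 h × 7 d = 1,472 Wh = 1.472 kWh
desktop computer: 257 W × 6.13 h × 7 d = 11,028 Wh = 11.03 kWh
Total energy = 13.53 + 0.364 + 1.472 + 11.03 = 26.4 kWh
Cost = 26.4 kWh × $0.353 = $9.32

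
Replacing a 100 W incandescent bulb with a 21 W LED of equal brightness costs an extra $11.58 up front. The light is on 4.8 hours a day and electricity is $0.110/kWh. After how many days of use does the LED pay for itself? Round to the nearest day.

278 days

Power saved = 100 − 21 = 79 W
Daily energy saved = 79 W × 4.8 h = 379.2 Wh = 0.3792 kWh
Daily savings = 0.3792 × $0.110 = $0.0417
Payback = $11.58 / $0.0417 per day = 277.6 days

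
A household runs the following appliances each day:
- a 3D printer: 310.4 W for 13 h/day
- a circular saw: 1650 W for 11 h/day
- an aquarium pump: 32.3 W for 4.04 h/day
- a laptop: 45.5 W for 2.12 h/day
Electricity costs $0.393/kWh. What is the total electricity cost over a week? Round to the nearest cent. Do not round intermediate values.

$61.66

3D printer: 310.4 W × 13 h × 7 d = 28,246 Wh = 28.25 kWh
circular saw: 1650 W × 11 h × 7 d = 127,050 Wh = 127 kWh
aquarium pump: 32.3 W × 4.04 h × 7 d = 913 Wh = 0.9134 kWh
laptop: 45.5 W × 2.12 h × 7 d = 675 Wh = 0.6752 kWh
Total energy = 28.25 + 127 + 0.9134 + 0.6752 = 156.9 kWh
Cost = 156.9 kWh × $0.393 = $61.66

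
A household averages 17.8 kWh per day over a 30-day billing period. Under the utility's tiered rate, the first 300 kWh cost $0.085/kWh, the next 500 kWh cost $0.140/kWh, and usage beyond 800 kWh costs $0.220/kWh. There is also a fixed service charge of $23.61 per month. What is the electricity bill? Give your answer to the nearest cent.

$81.87

Usage = 17.8 kWh/day × 30 days = 534 kWh
First 300 kWh × $0.085 = $25.50
Next 234 kWh × $0.140 = $32.76
Remaining tier: 0 kWh (not reached)
Energy charge = $58.26; + service $23.61 = $81.87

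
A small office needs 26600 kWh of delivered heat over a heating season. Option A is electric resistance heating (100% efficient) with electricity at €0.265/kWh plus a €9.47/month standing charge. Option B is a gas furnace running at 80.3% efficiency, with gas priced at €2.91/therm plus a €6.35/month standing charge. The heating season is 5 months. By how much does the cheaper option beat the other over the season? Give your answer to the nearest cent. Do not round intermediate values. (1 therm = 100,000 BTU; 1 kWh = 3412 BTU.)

€3775.57

Heat load = 26600 kWh × 3412 = 90,759,200 BTU
Gas: input = 90,759,200 / 0.803 = 113,025,156 BTU = 1,130 therm → 1,130 × €2.91 = €3,289.03; + 5 × €6.35 standing = €3,320.78
Electric: 90,759,200 BTU / 3412 = 26,600 kWh → × €0.265 = €7,049.00; + 5 × €9.47 standing = €7,096.35
Difference = |€3,320.78 − €7,096.35| = €3,775.57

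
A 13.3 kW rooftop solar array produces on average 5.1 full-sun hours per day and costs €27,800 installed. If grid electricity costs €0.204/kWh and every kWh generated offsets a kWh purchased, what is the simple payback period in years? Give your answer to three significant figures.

Daily generation = 13.3 kW × 5.1 h = 67.83 kWh
Annual generation = 67.83 × 365 = 24758 kWh
Annual savings = 24758 × €0.204 = €5,050.62
Payback = €27,800 / €5,050.62 = 5.5 years

5.50 years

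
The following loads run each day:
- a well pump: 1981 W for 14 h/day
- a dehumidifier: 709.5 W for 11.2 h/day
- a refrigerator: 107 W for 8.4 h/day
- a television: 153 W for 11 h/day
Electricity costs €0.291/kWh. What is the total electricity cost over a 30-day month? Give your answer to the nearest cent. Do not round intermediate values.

€334.03

well pump: 1981 W × 14 h × 30 d = 832,020 Wh = 832 kWh
dehumidifier: 709.5 W × 11.2 h × 30 d = 238,392 Wh = 238.4 kWh
refrigerator: 107 W × 8.4 h × 30 d = 26,964 Wh = 26.96 kWh
television: 153 W × 11 h × 30 d = 50,490 Wh = 50.49 kWh
Total energy = 832 + 238.4 + 26.96 + 50.49 = 1,148 kWh
Cost = 1,148 kWh × €0.291 = €334.03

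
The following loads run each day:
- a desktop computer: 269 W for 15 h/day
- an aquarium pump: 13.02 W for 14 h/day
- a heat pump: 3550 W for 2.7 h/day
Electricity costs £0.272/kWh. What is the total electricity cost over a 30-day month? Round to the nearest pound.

£113

desktop computer: 269 W × 15 h × 30 d = 121,050 Wh = 121 kWh
aquarium pump: 13.02 W × 14 h × 30 d = 5,468 Wh = 5.468 kWh
heat pump: 3550 W × 2.7 h × 30 d = 287,550 Wh = 287.6 kWh
Total energy = 121 + 5.468 + 287.6 = 414.1 kWh
Cost = 414.1 kWh × £0.272 = £112.63 ≈ £113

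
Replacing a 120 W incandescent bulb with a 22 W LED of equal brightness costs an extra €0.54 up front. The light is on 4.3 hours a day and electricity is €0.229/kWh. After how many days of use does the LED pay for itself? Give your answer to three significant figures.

5.60 days

Power saved = 120 − 22 = 98 W
Daily energy saved = 98 W × 4.3 h = 421.4 Wh = 0.4214 kWh
Daily savings = 0.4214 × €0.229 = €0.0965
Payback = €0.54 / €0.0965 per day = 5.596 days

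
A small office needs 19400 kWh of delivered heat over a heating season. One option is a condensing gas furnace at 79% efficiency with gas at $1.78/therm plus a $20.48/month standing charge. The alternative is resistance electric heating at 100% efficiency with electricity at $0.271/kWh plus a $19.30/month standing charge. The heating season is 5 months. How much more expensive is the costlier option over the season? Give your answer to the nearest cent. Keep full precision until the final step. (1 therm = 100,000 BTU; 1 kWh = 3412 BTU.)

Heat load = 19400 kWh × 3412 = 66,192,800 BTU
Gas: input = 66,192,800 / 0.79 = 83,788,354 BTU = 837.9 therm → 837.9 × $1.78 = $1,491.43; + 5 × $20.48 standing = $1,593.83
Electric: 66,192,800 BTU / 3412 = 19,400 kWh → × $0.271 = $5,257.40; + 5 × $19.30 standing = $5,353.90
Difference = |$1,593.83 − $5,353.90| = $3,760.07

$3760.07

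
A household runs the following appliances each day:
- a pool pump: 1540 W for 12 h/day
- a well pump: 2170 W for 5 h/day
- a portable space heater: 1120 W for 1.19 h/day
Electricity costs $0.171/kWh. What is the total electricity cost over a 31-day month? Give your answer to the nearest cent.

$162.54

pool pump: 1540 W × 12 h × 31 d = 572,880 Wh = 572.9 kWh
well pump: 2170 W × 5 h × 31 d = 336,350 Wh = 336.4 kWh
portable space heater: 1120 W × 1.19 h × 31 d = 41,317 Wh = 41.32 kWh
Total energy = 572.9 + 336.4 + 41.32 = 950.5 kWh
Cost = 950.5 kWh × $0.171 = $162.54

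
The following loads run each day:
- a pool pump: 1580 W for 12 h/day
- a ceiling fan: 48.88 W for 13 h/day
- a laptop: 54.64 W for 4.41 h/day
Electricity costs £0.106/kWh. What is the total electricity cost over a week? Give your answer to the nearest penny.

£14.72

pool pump: 1580 W × 12 h × 7 d = 132,720 Wh = 132.7 kWh
ceiling fan: 48.88 W × 13 h × 7 d = 4,448 Wh = 4.448 kWh
laptop: 54.64 W × 4.41 h × 7 d = 1,687 Wh = 1.687 kWh
Total energy = 132.7 + 4.448 + 1.687 = 138.9 kWh
Cost = 138.9 kWh × £0.106 = £14.72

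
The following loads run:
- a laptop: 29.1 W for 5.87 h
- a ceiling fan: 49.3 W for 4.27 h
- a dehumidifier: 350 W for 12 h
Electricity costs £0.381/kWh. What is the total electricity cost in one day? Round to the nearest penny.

£1.75

laptop: 29.1 W × 5.87 h = 171 Wh = 0.1708 kWh
ceiling fan: 49.3 W × 4.27 h = 211 Wh = 0.2105 kWh
dehumidifier: 350 W × 12 h = 4,200 Wh = 4.2 kWh
Total energy = 0.1708 + 0.2105 + 4.2 = 4.581 kWh
Cost = 4.581 kWh × £0.381 = £1.75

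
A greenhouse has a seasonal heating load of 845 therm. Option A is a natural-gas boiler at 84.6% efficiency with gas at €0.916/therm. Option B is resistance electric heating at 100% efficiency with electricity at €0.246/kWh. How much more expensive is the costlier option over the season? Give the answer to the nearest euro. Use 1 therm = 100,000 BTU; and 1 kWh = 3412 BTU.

Heat load = 845 therm × 100,000 = 84,500,000 BTU
Gas: input = 84,500,000 / 0.846 = 99,881,797 BTU = 998.8 therm → 998.8 × €0.916 = €914.92
Electric: 84,500,000 BTU / 3412 = 24,770 kWh → × €0.246 = €6,092.32
Difference = |€914.92 − €6,092.32| = €5,177.40 ≈ €5177

€5177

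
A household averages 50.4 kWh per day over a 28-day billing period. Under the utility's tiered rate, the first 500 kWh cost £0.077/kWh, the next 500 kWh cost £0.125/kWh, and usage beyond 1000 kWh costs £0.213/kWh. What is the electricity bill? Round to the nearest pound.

Usage = 50.4 kWh/day × 28 days = 1411.2 kWh
First 500 kWh × £0.077 = £38.50
Next 500 kWh × £0.125 = £62.50
Remaining 411.2 kWh × £0.213 = £87.59
Total = £188.59 ≈ £189

£189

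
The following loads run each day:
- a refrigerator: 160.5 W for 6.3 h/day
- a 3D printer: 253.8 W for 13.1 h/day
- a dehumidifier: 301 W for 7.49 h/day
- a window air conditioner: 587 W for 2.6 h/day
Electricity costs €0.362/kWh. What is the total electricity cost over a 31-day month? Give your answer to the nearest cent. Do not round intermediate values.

refrigerator: 160.5 W × 6.3 h × 31 d = 31,346 Wh = 31.35 kWh
3D printer: 253.8 W × 13.1 h × 31 d = 103,068 Wh = 103.1 kWh
dehumidifier: 301 W × 7.49 h × 31 d = 69,889 Wh = 69.89 kWh
window air conditioner: 587 W × 2.6 h × 31 d = 47,312 Wh = 47.31 kWh
Total energy = 31.35 + 103.1 + 69.89 + 47.31 = 251.6 kWh
Cost = 251.6 kWh × €0.362 = €91.08

€91.08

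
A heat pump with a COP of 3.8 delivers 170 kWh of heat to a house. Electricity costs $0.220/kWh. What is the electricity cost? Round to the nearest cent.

Electrical input = 170 kWh / 3.8 = 44.74 kWh
Cost = 44.74 × $0.220/kWh = $9.84

$9.84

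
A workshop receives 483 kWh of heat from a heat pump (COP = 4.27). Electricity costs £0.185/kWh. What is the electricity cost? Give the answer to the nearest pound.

Electrical input = 483 kWh / 4.27 = 113.1 kWh
Cost = 113.1 × £0.185/kWh = £20.93 ≈ £21

£21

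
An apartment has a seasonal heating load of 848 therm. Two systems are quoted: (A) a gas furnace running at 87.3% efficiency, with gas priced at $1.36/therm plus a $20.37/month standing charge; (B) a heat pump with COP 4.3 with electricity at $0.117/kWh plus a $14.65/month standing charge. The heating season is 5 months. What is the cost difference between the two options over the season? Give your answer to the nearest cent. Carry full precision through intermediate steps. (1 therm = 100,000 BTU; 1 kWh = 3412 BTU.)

Heat load = 848 therm × 100,000 = 84,800,000 BTU
Gas: input = 84,800,000 / 0.873 = 97,136,312 BTU = 971.4 therm → 971.4 × $1.36 = $1,321.05; + 5 × $20.37 standing = $1,422.90
Heat pump: 84,800,000 BTU / 3412 = 24,850 kWh heat; / 4.3 = 5,780 kWh in → × $0.117 = $676.25; + 5 × $14.65 standing = $749.50
Difference = |$1,422.90 − $749.50| = $673.41

$673.41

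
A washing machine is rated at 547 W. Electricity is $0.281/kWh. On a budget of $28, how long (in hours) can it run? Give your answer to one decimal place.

Energy budget = $28 / $0.281 per kWh = 99.64 kWh = 99,644 Wh
Runtime = 99,644 Wh / 547 W = 182.2 h

182.2 h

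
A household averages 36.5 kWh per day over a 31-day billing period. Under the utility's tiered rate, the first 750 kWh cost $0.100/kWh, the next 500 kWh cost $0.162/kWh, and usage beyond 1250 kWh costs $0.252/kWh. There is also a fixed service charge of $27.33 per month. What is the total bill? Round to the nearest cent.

Usage = 36.5 kWh/day × 31 days = 1131.5 kWh
First 750 kWh × $0.100 = $75.00
Next 381.5 kWh × $0.162 = $61.80
Remaining tier: 0 kWh (not reached)
Energy charge = $136.80; + service $27.33 = $164.13

$164.13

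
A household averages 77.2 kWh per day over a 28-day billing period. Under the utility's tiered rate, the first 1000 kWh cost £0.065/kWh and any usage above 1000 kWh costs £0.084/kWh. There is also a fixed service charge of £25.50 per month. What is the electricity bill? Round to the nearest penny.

£188.07

Usage = 77.2 kWh/day × 28 days = 2161.6 kWh
First 1000 kWh × £0.065 = £65.00
Remaining 1161.6 kWh × £0.084 = £97.57
Energy charge = £162.57; + service £25.50 = £188.07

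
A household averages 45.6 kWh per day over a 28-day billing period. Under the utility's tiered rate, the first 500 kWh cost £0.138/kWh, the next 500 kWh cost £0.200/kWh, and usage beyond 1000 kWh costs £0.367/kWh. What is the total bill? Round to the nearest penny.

Usage = 45.6 kWh/day × 28 days = 1276.8 kWh
First 500 kWh × £0.138 = £69.00
Next 500 kWh × £0.200 = £100.00
Remaining 276.8 kWh × £0.367 = £101.59
Total = £270.59

£270.59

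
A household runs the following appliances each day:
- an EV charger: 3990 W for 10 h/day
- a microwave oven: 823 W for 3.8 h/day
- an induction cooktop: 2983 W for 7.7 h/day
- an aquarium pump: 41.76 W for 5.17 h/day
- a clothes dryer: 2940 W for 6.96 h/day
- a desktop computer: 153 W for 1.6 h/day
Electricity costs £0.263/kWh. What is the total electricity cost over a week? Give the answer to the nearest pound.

£160

EV charger: 3990 W × 10 h × 7 d = 279,300 Wh = 279.3 kWh
microwave oven: 823 W × 3.8 h × 7 d = 21,892 Wh = 21.89 kWh
induction cooktop: 2983 W × 7.7 h × 7 d = 160,784 Wh = 160.8 kWh
aquarium pump: 41.76 W × 5.17 h × 7 d = 1,511 Wh = 1.511 kWh
clothes dryer: 2940 W × 6.96 h × 7 d = 143,237 Wh = 143.2 kWh
desktop computer: 153 W × 1.6 h × 7 d = 1,714 Wh = 1.714 kWh
Total energy = 279.3 + 21.89 + 160.8 + 1.511 + 143.2 + 1.714 = 608.4 kWh
Cost = 608.4 kWh × £0.263 = £160.02 ≈ £160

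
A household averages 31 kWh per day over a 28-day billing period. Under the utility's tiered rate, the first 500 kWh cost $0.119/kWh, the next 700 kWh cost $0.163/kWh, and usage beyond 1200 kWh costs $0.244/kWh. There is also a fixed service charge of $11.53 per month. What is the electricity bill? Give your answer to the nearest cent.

Usage = 31 kWh/day × 28 days = 868 kWh
First 500 kWh × $0.119 = $59.50
Next 368 kWh × $0.163 = $59.98
Remaining tier: 0 kWh (not reached)
Energy charge = $119.48; + service $11.53 = $131.01

$131.01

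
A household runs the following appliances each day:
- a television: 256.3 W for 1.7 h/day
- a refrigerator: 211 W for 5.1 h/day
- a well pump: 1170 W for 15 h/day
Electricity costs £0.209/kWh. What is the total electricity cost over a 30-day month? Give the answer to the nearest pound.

television: 256.3 W × 1.7 h × 30 d = 13,071 Wh = 13.07 kWh
refrigerator: 211 W × 5.1 h × 30 d = 32,283 Wh = 32.28 kWh
well pump: 1170 W × 15 h × 30 d = 526,500 Wh = 526.5 kWh
Total energy = 13.07 + 32.28 + 526.5 = 571.9 kWh
Cost = 571.9 kWh × £0.209 = £119.52 ≈ £120

£120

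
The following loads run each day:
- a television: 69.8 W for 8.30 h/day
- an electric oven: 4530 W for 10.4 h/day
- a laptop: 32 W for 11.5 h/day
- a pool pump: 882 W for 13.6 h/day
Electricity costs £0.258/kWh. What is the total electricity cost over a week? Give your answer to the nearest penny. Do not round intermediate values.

television: 69.8 W × 8.30 h × 7 d = 4,055 Wh = 4.055 kWh
electric oven: 4530 W × 10.4 h × 7 d = 329,784 Wh = 329.8 kWh
laptop: 32 W × 11.5 h × 7 d = 2,576 Wh = 2.576 kWh
pool pump: 882 W × 13.6 h × 7 d = 83,966 Wh = 83.97 kWh
Total energy = 4.055 + 329.8 + 2.576 + 83.97 = 420.4 kWh
Cost = 420.4 kWh × £0.258 = £108.46

£108.46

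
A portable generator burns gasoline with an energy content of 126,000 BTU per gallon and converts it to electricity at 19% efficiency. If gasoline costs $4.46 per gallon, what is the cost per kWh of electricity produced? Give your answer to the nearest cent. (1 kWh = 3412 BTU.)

Electrical output per gallon = 126,000 BTU × 0.19 / 3412 BTU/kWh = 7.016 kWh
Cost per kWh = $4.46 / 7.016 kWh = $0.636

$0.64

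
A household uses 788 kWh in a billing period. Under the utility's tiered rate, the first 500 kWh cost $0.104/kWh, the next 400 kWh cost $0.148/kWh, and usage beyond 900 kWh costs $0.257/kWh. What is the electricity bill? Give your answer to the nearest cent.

First 500 kWh × $0.104 = $52.00
Next 288 kWh × $0.148 = $42.62
Remaining tier: 0 kWh (not reached)
Total = $94.62

$94.62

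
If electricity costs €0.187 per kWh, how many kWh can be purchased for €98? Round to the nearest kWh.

€98 / €0.187 per kWh = 524.1 kWh

524 kWh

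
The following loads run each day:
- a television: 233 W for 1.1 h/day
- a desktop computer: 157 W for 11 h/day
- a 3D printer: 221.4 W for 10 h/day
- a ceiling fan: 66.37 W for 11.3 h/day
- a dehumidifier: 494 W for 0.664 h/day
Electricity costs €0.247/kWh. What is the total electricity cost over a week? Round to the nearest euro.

television: 233 W × 1.1 h × 7 d = 1,794 Wh = 1.794 kWh
desktop computer: 157 W × 11 h × 7 d = 12,089 Wh = 12.09 kWh
3D printer: 221.4 W × 10 h × 7 d = 15,498 Wh = 15.5 kWh
ceiling fan: 66.37 W × 11.3 h × 7 d = 5,250 Wh = 5.25 kWh
dehumidifier: 494 W × 0.664 h × 7 d = 2,296 Wh = 2.296 kWh
Total energy = 1.794 + 12.09 + 15.5 + 5.25 + 2.296 = 36.93 kWh
Cost = 36.93 kWh × €0.247 = €9.12 ≈ €9

€9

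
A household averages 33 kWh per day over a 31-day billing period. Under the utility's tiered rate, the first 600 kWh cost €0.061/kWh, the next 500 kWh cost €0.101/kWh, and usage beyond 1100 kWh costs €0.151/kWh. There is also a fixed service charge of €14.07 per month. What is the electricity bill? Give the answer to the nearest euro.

Usage = 33 kWh/day × 31 days = 1023 kWh
First 600 kWh × €0.061 = €36.60
Next 423 kWh × €0.101 = €42.72
Remaining tier: 0 kWh (not reached)
Energy charge = €79.32; + service €14.07 = €93.39 ≈ €93

€93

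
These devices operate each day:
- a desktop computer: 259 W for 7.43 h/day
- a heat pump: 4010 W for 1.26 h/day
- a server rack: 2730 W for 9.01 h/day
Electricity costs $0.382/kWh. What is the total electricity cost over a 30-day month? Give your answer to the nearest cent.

desktop computer: 259 W × 7.43 h × 30 d = 57,731 Wh = 57.73 kWh
heat pump: 4010 W × 1.26 h × 30 d = 151,578 Wh = 151.6 kWh
server rack: 2730 W × 9.01 h × 30 d = 737,919 Wh = 737.9 kWh
Total energy = 57.73 + 151.6 + 737.9 = 947.2 kWh
Cost = 947.2 kWh × $0.382 = $361.84

$361.84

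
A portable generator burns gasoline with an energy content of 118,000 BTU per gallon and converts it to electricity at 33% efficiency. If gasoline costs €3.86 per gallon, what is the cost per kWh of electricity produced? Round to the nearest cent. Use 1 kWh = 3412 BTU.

Electrical output per gallon = 118,000 BTU × 0.33 / 3412 BTU/kWh = 11.41 kWh
Cost per kWh = €3.86 / 11.41 kWh = €0.338

€0.34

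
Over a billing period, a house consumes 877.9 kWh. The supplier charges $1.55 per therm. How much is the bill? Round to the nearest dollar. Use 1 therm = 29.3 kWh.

$46

877.9 kWh × (0.03413 therm/kWh) = 29.96 therm
Cost = 29.96 therm × $1.55/therm = $46.44 ≈ $46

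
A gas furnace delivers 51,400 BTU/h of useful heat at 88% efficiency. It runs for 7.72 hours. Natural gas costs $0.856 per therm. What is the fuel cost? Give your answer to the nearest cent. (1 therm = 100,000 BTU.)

Heat delivered = 51,400 BTU/h × 7.72 h = 396,808 BTU
Gas input = 396,808 / 0.88 = 450,918 BTU
= 450,918 / 100,000 = 4.509 therm
Cost = 4.509 × $0.856/therm = $3.86

$3.86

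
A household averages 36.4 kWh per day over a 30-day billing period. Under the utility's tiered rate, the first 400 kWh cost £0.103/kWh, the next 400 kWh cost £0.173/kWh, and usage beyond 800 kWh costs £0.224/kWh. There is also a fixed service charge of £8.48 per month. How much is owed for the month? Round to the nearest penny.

Usage = 36.4 kWh/day × 30 days = 1092 kWh
First 400 kWh × £0.103 = £41.20
Next 400 kWh × £0.173 = £69.20
Remaining 292 kWh × £0.224 = £65.41
Energy charge = £175.81; + service £8.48 = £184.29

£184.29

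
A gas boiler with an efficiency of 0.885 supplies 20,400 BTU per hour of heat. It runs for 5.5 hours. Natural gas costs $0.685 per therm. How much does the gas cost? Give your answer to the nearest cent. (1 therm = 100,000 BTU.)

$0.87

Heat delivered = 20,400 BTU/h × 5.5 h = 112,200 BTU
Gas input = 112,200 / 0.885 = 126,780 BTU
= 126,780 / 100,000 = 1.268 therm
Cost = 1.268 × $0.685/therm = $0.87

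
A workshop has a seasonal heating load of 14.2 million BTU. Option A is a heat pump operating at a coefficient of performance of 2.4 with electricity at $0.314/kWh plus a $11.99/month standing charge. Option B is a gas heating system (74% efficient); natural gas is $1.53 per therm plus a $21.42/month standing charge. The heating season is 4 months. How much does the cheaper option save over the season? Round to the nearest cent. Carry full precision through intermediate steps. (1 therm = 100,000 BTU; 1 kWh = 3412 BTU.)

$213.19

Heat load = 14.2 × 10⁶ BTU = 14,200,000 BTU
Gas: input = 14,200,000 / 0.74 = 19,189,189 BTU = 191.9 therm → 191.9 × $1.53 = $293.59; + 4 × $21.42 standing = $379.27
Heat pump: 14,200,000 BTU / 3412 = 4,162 kWh heat; / 2.4 = 1,734 kWh in → × $0.314 = $544.50; + 4 × $11.99 standing = $592.46
Difference = |$379.27 − $592.46| = $213.19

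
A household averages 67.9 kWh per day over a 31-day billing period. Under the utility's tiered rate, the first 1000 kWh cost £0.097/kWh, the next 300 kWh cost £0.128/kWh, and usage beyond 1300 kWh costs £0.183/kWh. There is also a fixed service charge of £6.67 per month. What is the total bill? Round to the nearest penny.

Usage = 67.9 kWh/day × 31 days = 2104.9 kWh
First 1000 kWh × £0.097 = £97.00
Next 300 kWh × £0.128 = £38.40
Remaining 804.9 kWh × £0.183 = £147.30
Energy charge = £282.70; + service £6.67 = £289.37

£289.37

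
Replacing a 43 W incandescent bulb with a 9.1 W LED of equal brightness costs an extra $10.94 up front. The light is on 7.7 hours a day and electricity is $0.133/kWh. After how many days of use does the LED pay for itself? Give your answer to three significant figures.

315 days

Power saved = 43 − 9.1 = 33.9 W
Daily energy saved = 33.9 W × 7.7 h = 261 Wh = 0.26103 kWh
Daily savings = 0.26103 × $0.133 = $0.0347
Payback = $10.94 / $0.0347 per day = 315.1 days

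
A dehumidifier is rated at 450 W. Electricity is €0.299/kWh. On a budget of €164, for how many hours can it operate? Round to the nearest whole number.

Energy budget = €164 / €0.299 per kWh = 548.5 kWh = 548,495 Wh
Runtime = 548,495 Wh / 450 W = 1,219 h

1219 h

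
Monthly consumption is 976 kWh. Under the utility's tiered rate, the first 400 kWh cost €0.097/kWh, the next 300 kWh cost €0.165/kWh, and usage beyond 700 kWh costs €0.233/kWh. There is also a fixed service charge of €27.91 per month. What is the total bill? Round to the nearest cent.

€180.52

First 400 kWh × €0.097 = €38.80
Next 300 kWh × €0.165 = €49.50
Remaining 276 kWh × €0.233 = €64.31
Energy charge = €152.61; + service €27.91 = €180.52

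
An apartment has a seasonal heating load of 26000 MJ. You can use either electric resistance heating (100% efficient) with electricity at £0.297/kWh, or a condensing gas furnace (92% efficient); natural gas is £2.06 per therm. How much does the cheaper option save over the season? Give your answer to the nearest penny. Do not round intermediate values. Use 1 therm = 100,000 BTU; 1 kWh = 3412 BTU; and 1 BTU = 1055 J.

£1593.38

Heat load = 26000 MJ = 26,000,000,000 J / 1055 = 24,644,550 BTU
Gas: input = 24,644,550 / 0.92 = 26,787,554 BTU = 267.9 therm → 267.9 × £2.06 = £551.82
Electric: 24,644,550 BTU / 3412 = 7,223 kWh → × £0.297 = £2,145.20
Difference = |£551.82 − £2,145.20| = £1,593.38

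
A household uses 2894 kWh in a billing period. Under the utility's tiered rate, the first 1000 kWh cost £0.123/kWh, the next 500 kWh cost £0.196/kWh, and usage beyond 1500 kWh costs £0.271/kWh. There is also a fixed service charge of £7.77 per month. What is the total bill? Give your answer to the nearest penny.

First 1000 kWh × £0.123 = £123.00
Next 500 kWh × £0.196 = £98.00
Remaining 1394 kWh × £0.271 = £377.77
Energy charge = £598.77; + service £7.77 = £606.54

£606.54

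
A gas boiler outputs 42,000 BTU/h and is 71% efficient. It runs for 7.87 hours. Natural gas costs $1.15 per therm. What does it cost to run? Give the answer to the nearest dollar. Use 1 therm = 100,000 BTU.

Heat delivered = 42,000 BTU/h × 7.87 h = 330,540 BTU
Gas input = 330,540 / 0.71 = 465,549 BTU
= 465,549 / 100,000 = 4.655 therm
Cost = 4.655 × $1.15/therm = $5.35 ≈ $5

$5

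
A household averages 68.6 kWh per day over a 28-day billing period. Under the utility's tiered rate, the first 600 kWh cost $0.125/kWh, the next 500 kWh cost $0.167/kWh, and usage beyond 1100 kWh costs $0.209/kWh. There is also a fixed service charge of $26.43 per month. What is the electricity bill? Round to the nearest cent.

$356.48

Usage = 68.6 kWh/day × 28 days = 1920.8 kWh
First 600 kWh × $0.125 = $75.00
Next 500 kWh × $0.167 = $83.50
Remaining 820.8 kWh × $0.209 = $171.55
Energy charge = $330.05; + service $26.43 = $356.48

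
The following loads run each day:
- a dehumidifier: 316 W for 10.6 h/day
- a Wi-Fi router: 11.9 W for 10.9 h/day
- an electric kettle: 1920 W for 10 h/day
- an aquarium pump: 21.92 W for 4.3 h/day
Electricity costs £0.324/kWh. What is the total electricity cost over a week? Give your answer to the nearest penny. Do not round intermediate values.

£51.65

dehumidifier: 316 W × 10.6 h × 7 d = 23,447 Wh = 23.45 kWh
Wi-Fi router: 11.9 W × 10.9 h × 7 d = 908 Wh = 0.908 kWh
electric kettle: 1920 W × 10 h × 7 d = 134,400 Wh = 134.4 kWh
aquarium pump: 21.92 W × 4.3 h × 7 d = 660 Wh = 0.6598 kWh
Total energy = 23.45 + 0.908 + 134.4 + 0.6598 = 159.4 kWh
Cost = 159.4 kWh × £0.324 = £51.65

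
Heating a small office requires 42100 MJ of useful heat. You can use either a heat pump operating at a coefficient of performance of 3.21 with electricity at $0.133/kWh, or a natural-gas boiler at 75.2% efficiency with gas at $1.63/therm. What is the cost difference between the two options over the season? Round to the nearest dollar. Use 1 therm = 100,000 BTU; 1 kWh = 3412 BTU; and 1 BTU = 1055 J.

Heat load = 42100 MJ = 42,100,000,000 J / 1055 = 39,905,213 BTU
Gas: input = 39,905,213 / 0.752 = 53,065,443 BTU = 530.7 therm → 530.7 × $1.63 = $864.97
Heat pump: 39,905,213 BTU / 3412 = 11,700 kWh heat; / 3.21 = 3,643 kWh in → × $0.133 = $484.58
Difference = |$864.97 − $484.58| = $380.38 ≈ $380

$380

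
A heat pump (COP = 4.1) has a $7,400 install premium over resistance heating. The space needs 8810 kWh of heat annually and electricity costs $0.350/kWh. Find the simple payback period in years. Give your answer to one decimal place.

3.2 years

Resistance: 8810 kWh × $0.350 = $3,083.50/yr
Heat pump: 8810 / 4.1 = 2149 kWh in → × $0.350 = $752.07/yr
Annual savings = $2,331.43
Payback = $7,400 / $2,331.43 = 3.17 years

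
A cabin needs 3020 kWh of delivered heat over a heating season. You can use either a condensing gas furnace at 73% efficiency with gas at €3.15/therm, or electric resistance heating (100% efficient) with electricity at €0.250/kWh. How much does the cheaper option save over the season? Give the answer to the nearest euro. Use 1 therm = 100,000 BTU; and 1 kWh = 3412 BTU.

€310

Heat load = 3020 kWh × 3412 = 10,304,240 BTU
Gas: input = 10,304,240 / 0.73 = 14,115,397 BTU = 141.2 therm → 141.2 × €3.15 = €444.64
Electric: 10,304,240 BTU / 3412 = 3,020 kWh → × €0.250 = €755.00
Difference = |€444.64 − €755.00| = €310.36 ≈ €310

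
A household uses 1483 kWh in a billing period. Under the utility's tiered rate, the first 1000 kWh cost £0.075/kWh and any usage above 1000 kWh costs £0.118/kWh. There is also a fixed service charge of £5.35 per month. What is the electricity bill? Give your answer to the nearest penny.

£137.34

First 1000 kWh × £0.075 = £75.00
Remaining 483 kWh × £0.118 = £56.99
Energy charge = £131.99; + service £5.35 = £137.34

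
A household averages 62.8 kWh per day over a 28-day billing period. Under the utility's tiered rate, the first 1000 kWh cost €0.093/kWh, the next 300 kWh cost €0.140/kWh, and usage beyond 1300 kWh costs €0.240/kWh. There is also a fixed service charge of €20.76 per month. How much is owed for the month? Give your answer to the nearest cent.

Usage = 62.8 kWh/day × 28 days = 1758.4 kWh
First 1000 kWh × €0.093 = €93.00
Next 300 kWh × €0.140 = €42.00
Remaining 458.4 kWh × €0.240 = €110.02
Energy charge = €245.02; + service €20.76 = €265.78

€265.78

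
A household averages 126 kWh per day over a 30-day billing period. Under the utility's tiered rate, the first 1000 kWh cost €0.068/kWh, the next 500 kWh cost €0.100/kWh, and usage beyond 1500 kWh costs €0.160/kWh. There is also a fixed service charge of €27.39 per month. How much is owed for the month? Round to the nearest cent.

Usage = 126 kWh/day × 30 days = 3780 kWh
First 1000 kWh × €0.068 = €68.00
Next 500 kWh × €0.100 = €50.00
Remaining 2280 kWh × €0.160 = €364.80
Energy charge = €482.80; + service €27.39 = €510.19

€510.19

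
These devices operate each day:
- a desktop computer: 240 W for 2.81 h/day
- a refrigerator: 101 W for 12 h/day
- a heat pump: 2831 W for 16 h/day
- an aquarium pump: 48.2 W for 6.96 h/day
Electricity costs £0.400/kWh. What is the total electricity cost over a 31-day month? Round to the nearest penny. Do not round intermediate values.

£589.22

desktop computer: 240 W × 2.81 h × 31 d = 20,906 Wh = 20.91 kWh
refrigerator: 101 W × 12 h × 31 d = 37,572 Wh = 37.57 kWh
heat pump: 2831 W × 16 h × 31 d = 1,404,176 Wh = 1,404 kWh
aquarium pump: 48.2 W × 6.96 h × 31 d = 10,400 Wh = 10.4 kWh
Total energy = 20.91 + 37.57 + 1,404 + 10.4 = 1,473 kWh
Cost = 1,473 kWh × £0.400 = £589.22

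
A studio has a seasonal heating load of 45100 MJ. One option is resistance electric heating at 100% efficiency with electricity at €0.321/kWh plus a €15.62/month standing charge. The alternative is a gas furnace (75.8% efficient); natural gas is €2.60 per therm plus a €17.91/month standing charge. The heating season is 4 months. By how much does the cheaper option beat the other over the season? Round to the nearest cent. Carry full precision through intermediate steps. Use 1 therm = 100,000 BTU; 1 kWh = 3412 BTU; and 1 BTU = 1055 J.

€2546.32

Heat load = 45100 MJ = 45,100,000,000 J / 1055 = 42,748,815 BTU
Gas: input = 42,748,815 / 0.758 = 56,396,854 BTU = 564 therm → 564 × €2.60 = €1,466.32; + 4 × €17.91 standing = €1,537.96
Electric: 42,748,815 BTU / 3412 = 12,530 kWh → × €0.321 = €4,021.80; + 4 × €15.62 standing = €4,084.28
Difference = |€1,537.96 − €4,084.28| = €2,546.32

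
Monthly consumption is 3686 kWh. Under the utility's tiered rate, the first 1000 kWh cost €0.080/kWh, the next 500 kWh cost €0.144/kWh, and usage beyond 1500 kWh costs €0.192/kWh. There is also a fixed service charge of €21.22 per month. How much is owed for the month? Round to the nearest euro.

€593

First 1000 kWh × €0.080 = €80.00
Next 500 kWh × €0.144 = €72.00
Remaining 2186 kWh × €0.192 = €419.71
Energy charge = €571.71; + service €21.22 = €592.93 ≈ €593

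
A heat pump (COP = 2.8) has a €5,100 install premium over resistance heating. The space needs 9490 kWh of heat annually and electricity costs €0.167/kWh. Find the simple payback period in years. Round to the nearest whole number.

5 years

Resistance: 9490 kWh × €0.167 = €1,584.83/yr
Heat pump: 9490 / 2.8 = 3389 kWh in → × €0.167 = €566.01/yr
Annual savings = €1,018.82
Payback = €5,100 / €1,018.82 = 5.01 years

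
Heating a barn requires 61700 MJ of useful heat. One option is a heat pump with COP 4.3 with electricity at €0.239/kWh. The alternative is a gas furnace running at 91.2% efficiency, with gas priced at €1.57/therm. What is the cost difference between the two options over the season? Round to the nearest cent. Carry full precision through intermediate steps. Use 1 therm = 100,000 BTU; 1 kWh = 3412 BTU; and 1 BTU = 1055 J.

Heat load = 61700 MJ = 61,700,000,000 J / 1055 = 58,483,412 BTU
Gas: input = 58,483,412 / 0.912 = 64,126,549 BTU = 641.3 therm → 641.3 × €1.57 = €1,006.79
Heat pump: 58,483,412 BTU / 3412 = 17,140 kWh heat; / 4.3 = 3,986 kWh in → × €0.239 = €952.69
Difference = |€1,006.79 − €952.69| = €54.09

€54.09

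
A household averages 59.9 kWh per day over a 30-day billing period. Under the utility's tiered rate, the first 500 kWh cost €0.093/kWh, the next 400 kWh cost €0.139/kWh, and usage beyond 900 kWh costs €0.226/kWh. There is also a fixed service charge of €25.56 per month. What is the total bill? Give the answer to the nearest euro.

Usage = 59.9 kWh/day × 30 days = 1797 kWh
First 500 kWh × €0.093 = €46.50
Next 400 kWh × €0.139 = €55.60
Remaining 897 kWh × €0.226 = €202.72
Energy charge = €304.82; + service €25.56 = €330.38 ≈ €330

€330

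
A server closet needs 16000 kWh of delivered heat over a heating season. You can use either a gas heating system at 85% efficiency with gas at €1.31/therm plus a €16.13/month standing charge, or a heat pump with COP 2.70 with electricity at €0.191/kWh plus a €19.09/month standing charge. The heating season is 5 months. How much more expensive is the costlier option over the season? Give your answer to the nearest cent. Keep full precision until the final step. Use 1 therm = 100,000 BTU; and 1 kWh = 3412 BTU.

Heat load = 16000 kWh × 3412 = 54,592,000 BTU
Gas: input = 54,592,000 / 0.85 = 64,225,882 BTU = 642.3 therm → 642.3 × €1.31 = €841.36; + 5 × €16.13 standing = €922.01
Heat pump: 54,592,000 BTU / 3412 = 16,000 kWh heat; / 2.70 = 5,926 kWh in → × €0.191 = €1,131.85; + 5 × €19.09 standing = €1,227.30
Difference = |€922.01 − €1,227.30| = €305.29

€305.29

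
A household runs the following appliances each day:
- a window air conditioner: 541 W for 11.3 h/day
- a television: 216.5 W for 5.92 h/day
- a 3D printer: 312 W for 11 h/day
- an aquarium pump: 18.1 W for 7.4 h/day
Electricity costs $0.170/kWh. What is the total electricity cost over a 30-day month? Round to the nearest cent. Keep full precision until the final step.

$55.90

window air conditioner: 541 W × 11.3 h × 30 d = 183,399 Wh = 183.4 kWh
television: 216.5 W × 5.92 h × 30 d = 38,450 Wh = 38.45 kWh
3D printer: 312 W × 11 h × 30 d = 102,960 Wh = 103 kWh
aquarium pump: 18.1 W × 7.4 h × 30 d = 4,018 Wh = 4.018 kWh
Total energy = 183.4 + 38.45 + 103 + 4.018 = 328.8 kWh
Cost = 328.8 kWh × $0.170 = $55.90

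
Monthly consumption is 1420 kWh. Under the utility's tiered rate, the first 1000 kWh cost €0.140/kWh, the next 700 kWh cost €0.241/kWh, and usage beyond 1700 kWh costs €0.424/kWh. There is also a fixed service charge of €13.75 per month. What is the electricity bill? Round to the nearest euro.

First 1000 kWh × €0.140 = €140.00
Next 420 kWh × €0.241 = €101.22
Remaining tier: 0 kWh (not reached)
Energy charge = €241.22; + service €13.75 = €254.97 ≈ €255

€255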